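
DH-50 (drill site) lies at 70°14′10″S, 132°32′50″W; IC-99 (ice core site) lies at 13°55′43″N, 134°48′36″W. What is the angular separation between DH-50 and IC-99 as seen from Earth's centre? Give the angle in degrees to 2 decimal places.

84.18°

DH-50: φ = -70.23611°, λ = -132.54722°
IC-99: φ = +13.92861°, λ = -134.81000°
Δφ = 84.1647°,  Δλ = -2.2628°
a = sin²(Δφ/2) + cos φ₁ cos φ₂ sin²(Δλ/2) = 0.449294
c = 2·arcsin(√a) = 1.469209 rad = 84.1795°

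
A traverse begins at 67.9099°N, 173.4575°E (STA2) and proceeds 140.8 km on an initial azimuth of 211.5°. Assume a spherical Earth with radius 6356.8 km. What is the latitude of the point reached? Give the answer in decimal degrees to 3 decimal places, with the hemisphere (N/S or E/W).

δ = d/R = 140.8/6356.8 = 0.022150 rad
φ₂ = arcsin(sin φ₁ cos δ + cos φ₁ sin δ cos θ)
   = arcsin(0.92659·0.99975 + 0.37606·0.02215·-0.85264) = 66.81883°
λ₂ = λ₁ + atan2(sin θ sin δ cos φ₁, cos δ − sin φ₁ sin φ₂) = 171.77289°

66.819°N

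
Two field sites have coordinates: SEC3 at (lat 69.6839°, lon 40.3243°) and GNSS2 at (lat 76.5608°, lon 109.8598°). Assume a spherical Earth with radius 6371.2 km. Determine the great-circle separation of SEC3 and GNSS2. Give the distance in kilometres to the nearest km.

2212 km

Δφ = 6.8769°,  Δλ = 69.5355°
a = sin²(Δφ/2) + cos φ₁ cos φ₂ sin²(Δλ/2) = 0.029838
c = 2·arcsin(√a) = 0.347213 rad = 19.8938°
d = R·c = 6371.2 × 0.347213 = 2212.2 km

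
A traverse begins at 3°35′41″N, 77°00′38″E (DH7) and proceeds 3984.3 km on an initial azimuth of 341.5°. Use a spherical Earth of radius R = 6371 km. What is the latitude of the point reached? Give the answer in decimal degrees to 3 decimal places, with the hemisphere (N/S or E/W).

37.221°N

DH7: φ = +3.59472°, λ = +77.01056°
δ = d/R = 3984.3/6371 = 0.625381 rad
φ₂ = arcsin(sin φ₁ cos δ + cos φ₁ sin δ cos θ)
   = arcsin(0.06270·0.81074 + 0.99803·0.58541·0.94832) = 37.22123°
λ₂ = λ₁ + atan2(sin θ sin δ cos φ₁, cos δ − sin φ₁ sin φ₂) = 63.52105°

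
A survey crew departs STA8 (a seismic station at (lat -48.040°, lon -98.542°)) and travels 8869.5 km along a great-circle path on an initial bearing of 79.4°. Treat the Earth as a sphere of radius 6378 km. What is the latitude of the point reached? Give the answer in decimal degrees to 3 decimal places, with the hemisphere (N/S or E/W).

0.701°S

δ = d/R = 8869.5/6378 = 1.390640 rad
φ₂ = arcsin(sin φ₁ cos δ + cos φ₁ sin δ cos θ)
   = arcsin(-0.74361·0.17918 + 0.66861·0.98382·0.18395) = -0.70141°
λ₂ = λ₁ + atan2(sin θ sin δ cos φ₁, cos δ − sin φ₁ sin φ₂) = -23.27991°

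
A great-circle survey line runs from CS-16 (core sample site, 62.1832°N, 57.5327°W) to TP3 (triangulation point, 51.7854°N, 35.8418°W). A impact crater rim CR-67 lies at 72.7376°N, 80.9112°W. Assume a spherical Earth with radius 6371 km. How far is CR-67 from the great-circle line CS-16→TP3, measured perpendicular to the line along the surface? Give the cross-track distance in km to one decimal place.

714.7 km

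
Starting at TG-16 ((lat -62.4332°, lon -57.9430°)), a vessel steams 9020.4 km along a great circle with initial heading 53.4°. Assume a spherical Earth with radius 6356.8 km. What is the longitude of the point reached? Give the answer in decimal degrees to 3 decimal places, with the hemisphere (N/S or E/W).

4.685°W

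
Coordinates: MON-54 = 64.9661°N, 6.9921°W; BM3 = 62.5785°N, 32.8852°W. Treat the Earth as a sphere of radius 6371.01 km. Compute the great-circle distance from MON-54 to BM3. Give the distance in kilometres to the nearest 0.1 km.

1290.1 km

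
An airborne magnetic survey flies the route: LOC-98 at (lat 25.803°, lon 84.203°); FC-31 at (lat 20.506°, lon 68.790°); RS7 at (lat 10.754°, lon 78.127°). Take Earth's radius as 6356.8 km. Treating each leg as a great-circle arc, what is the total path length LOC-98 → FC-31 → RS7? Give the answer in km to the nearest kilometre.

LOC-98→FC-31: c = 0.263815 rad, d = 1677.02 km
FC-31→RS7: c = 0.231346 rad, d = 1470.62 km
Total = 1677.02 + 1470.62 = 3147.64 km

3148 km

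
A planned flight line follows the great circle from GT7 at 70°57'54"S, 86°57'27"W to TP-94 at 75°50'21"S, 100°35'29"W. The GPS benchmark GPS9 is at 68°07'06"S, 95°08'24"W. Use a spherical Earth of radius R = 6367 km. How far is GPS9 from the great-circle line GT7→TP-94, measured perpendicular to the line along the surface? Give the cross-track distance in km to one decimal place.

GT7: φ = -70.96500°, λ = -86.95750°
TP-94: φ = -75.83917°, λ = -100.59139°
GPS9: φ = -68.11833°, λ = -95.14000°
δ₁₃ = central angle GT7→GPS9 = 0.070320 rad  (haversine)
θ₁₃ = bearing GT7→GPS9 = 310.979°,  θ₁₂ = bearing GT7→TP-94 = 212.225°
dₓₜ = R·arcsin(sin δ₁₃ · sin(θ₁₃ − θ₁₂)) = 6367·arcsin(0.07026·sin(98.754°)) = 442.501 km
|dₓₜ| = 442.501 km

442.5 km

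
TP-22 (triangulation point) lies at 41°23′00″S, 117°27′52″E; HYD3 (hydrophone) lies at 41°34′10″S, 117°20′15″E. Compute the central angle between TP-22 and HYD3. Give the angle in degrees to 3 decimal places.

0.209°

TP-22: φ = -41.38333°, λ = +117.46444°
HYD3: φ = -41.56944°, λ = +117.33750°
Δφ = -0.1861°,  Δλ = -0.1269°
a = sin²(Δφ/2) + cos φ₁ cos φ₂ sin²(Δλ/2) = 0.000003
c = 2·arcsin(√a) = 0.003648 rad = 0.2090°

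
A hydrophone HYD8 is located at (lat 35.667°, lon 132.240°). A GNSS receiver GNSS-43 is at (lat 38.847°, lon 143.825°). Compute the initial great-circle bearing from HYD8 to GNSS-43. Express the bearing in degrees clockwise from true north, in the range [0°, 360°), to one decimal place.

67.5°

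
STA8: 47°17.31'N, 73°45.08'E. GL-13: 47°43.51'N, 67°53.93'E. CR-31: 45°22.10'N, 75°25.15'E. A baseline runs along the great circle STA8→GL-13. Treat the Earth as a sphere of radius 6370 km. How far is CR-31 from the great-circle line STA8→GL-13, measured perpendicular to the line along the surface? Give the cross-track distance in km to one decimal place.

190.6 km

STA8: φ = +47.28850°, λ = +73.75133°
GL-13: φ = +47.72517°, λ = +67.89883°
CR-31: φ = +45.36833°, λ = +75.41917°
δ₁₃ = central angle STA8→CR-31 = 0.039077 rad  (haversine)
θ₁₃ = bearing STA8→CR-31 = 148.439°,  θ₁₂ = bearing STA8→GL-13 = 278.456°
dₓₜ = R·arcsin(sin δ₁₃ · sin(θ₁₃ − θ₁₂)) = 6370·arcsin(0.03907·sin(-130.017°)) = -190.616 km
|dₓₜ| = 190.616 km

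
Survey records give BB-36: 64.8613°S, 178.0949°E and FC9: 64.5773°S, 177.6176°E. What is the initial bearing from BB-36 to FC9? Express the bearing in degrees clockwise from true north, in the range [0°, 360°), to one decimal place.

Δλ = -0.4773°
y = sin Δλ · cos φ₂ = -0.003576
x = cos φ₁ sin φ₂ − sin φ₁ cos φ₂ cos Δλ = 0.004943
θ = atan2(y, x) = -35.8837° → 324.1163° (mod 360°)

324.1°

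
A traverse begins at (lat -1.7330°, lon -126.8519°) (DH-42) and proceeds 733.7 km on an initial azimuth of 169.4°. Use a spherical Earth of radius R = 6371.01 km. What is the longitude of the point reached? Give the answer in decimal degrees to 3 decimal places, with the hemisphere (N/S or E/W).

δ = d/R = 733.7/6371.01 = 0.115162 rad
φ₂ = arcsin(sin φ₁ cos δ + cos φ₁ sin δ cos θ)
   = arcsin(-0.03024·0.99338 + 0.99954·0.11491·-0.98294) = -8.21783°
λ₂ = λ₁ + atan2(sin θ sin δ cos φ₁, cos δ − sin φ₁ sin φ₂) = -125.62815°

125.628°W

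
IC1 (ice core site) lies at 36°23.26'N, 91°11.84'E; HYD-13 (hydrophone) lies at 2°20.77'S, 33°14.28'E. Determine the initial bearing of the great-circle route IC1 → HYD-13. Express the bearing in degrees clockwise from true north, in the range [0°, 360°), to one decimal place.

IC1: φ = +36.38767°, λ = +91.19733°
HYD-13: φ = -2.34617°, λ = +33.23800°
Δλ = -57.9593°
y = sin Δλ · cos φ₂ = -0.846961
x = cos φ₁ sin φ₂ − sin φ₁ cos φ₂ cos Δλ = -0.347421
θ = atan2(y, x) = -112.3033° → 247.6967° (mod 360°)

247.7°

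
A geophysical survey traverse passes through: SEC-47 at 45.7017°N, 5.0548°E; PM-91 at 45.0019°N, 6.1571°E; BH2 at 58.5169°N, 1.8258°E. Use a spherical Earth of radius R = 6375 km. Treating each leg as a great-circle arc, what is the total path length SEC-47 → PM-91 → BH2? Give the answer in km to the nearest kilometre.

1648 km

SEC-47→PM-91: c = 0.018220 rad, d = 116.15 km
PM-91→BH2: c = 0.240352 rad, d = 1532.25 km
Total = 116.15 + 1532.25 = 1648.40 km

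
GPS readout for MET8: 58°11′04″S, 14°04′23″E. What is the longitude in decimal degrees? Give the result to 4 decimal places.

14.0731°E

14° + 4′/60 + 23″/3600 = 14 + 0.06667 + 0.00639 = 14.0731°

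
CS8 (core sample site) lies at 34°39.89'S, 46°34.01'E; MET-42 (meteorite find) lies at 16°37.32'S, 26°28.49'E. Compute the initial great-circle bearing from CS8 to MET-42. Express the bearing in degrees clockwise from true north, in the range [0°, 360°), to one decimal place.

CS8: φ = -34.66483°, λ = +46.56683°
MET-42: φ = -16.62200°, λ = +26.47483°
Δλ = -20.0920°
y = sin Δλ · cos φ₂ = -0.329173
x = cos φ₁ sin φ₂ − sin φ₁ cos φ₂ cos Δλ = 0.276560
θ = atan2(y, x) = -49.9642° → 310.0358° (mod 360°)

310.0°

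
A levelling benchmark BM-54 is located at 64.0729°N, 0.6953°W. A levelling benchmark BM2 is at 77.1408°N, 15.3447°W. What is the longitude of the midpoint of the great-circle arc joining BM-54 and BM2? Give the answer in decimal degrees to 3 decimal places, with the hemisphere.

5.625°W

Bx = cos φ₂ cos Δλ = 0.215321,  By = cos φ₂ sin Δλ = -0.056285
φₘ = atan2(sin φ₁ + sin φ₂, √((cos φ₁ + Bx)² + By²)) = 70.73784°
λₘ = λ₁ + atan2(By, cos φ₁ + Bx) = -5.62512°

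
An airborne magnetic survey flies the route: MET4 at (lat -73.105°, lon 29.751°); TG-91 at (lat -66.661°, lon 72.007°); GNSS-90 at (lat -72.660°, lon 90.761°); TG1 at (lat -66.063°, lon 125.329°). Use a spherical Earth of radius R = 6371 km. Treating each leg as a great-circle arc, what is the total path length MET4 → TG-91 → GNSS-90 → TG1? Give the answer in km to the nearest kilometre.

MET4→TG-91: c = 0.270026 rad, d = 1720.33 km
TG-91→GNSS-90: c = 0.153416 rad, d = 977.41 km
GNSS-90→TG1: c = 0.237072 rad, d = 1510.38 km
Total = 1720.33 + 977.41 + 1510.38 = 4208.13 km

4208 km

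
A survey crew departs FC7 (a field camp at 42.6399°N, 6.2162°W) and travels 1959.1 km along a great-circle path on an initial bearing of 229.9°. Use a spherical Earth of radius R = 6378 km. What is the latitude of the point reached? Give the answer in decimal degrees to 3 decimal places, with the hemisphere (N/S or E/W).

30.160°N

δ = d/R = 1959.1/6378 = 0.307165 rad
φ₂ = arcsin(sin φ₁ cos δ + cos φ₁ sin δ cos θ)
   = arcsin(0.67739·0.95319 + 0.73563·0.30236·-0.64412) = 30.15994°
λ₂ = λ₁ + atan2(sin θ sin δ cos φ₁, cos δ − sin φ₁ sin φ₂) = -21.73123°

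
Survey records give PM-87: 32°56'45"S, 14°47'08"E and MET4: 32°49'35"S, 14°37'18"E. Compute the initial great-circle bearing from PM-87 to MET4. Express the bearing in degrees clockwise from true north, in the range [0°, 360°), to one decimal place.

310.9°

PM-87: φ = -32.94583°, λ = +14.78556°
MET4: φ = -32.82639°, λ = +14.62167°
Δλ = -0.1639°
y = sin Δλ · cos φ₂ = -0.002404
x = cos φ₁ sin φ₂ − sin φ₁ cos φ₂ cos Δλ = 0.002083
θ = atan2(y, x) = -49.0901° → 310.9099° (mod 360°)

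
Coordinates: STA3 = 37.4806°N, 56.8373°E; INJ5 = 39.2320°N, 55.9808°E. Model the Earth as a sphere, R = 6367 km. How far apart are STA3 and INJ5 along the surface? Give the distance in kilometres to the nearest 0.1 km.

208.4 km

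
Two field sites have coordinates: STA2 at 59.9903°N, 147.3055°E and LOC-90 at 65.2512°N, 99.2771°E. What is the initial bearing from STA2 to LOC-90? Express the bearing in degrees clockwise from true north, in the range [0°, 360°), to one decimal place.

Δλ = -48.0284°
y = sin Δλ · cos φ₂ = -0.311249
x = cos φ₁ sin φ₂ − sin φ₁ cos φ₂ cos Δλ = 0.211771
θ = atan2(y, x) = -55.7691° → 304.2309° (mod 360°)

304.2°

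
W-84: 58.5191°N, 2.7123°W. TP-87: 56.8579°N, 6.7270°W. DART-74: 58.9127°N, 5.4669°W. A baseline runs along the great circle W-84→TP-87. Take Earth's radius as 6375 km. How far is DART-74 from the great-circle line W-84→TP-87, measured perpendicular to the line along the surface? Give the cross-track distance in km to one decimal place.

131.1 km

δ₁₃ = central angle W-84→DART-74 = 0.025891 rad  (haversine)
θ₁₃ = bearing W-84→DART-74 = 286.559°,  θ₁₂ = bearing W-84→TP-87 = 233.965°
dₓₜ = R·arcsin(sin δ₁₃ · sin(θ₁₃ − θ₁₂)) = 6375·arcsin(0.02589·sin(52.594°)) = 131.107 km
|dₓₜ| = 131.107 km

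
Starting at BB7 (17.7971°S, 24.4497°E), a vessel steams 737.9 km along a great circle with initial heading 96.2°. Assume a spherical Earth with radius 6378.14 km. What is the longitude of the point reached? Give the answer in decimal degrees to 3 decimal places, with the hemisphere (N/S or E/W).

31.396°E

δ = d/R = 737.9/6378.14 = 0.115692 rad
φ₂ = arcsin(sin φ₁ cos δ + cos φ₁ sin δ cos θ)
   = arcsin(-0.30565·0.99332 + 0.95214·0.11543·-0.10800) = -18.38944°
λ₂ = λ₁ + atan2(sin θ sin δ cos φ₁, cos δ − sin φ₁ sin φ₂) = 31.39574°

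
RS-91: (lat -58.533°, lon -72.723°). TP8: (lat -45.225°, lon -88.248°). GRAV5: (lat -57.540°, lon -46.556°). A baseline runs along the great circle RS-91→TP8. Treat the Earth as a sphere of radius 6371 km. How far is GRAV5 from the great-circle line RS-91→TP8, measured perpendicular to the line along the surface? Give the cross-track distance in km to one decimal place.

995.5 km

δ₁₃ = central angle RS-91→GRAV5 = 0.240847 rad  (haversine)
θ₁₃ = bearing RS-91→GRAV5 = 97.125°,  θ₁₂ = bearing RS-91→TP8 = 317.849°
dₓₜ = R·arcsin(sin δ₁₃ · sin(θ₁₃ − θ₁₂)) = 6371·arcsin(0.23853·sin(-220.724°)) = 995.486 km
|dₓₜ| = 995.486 km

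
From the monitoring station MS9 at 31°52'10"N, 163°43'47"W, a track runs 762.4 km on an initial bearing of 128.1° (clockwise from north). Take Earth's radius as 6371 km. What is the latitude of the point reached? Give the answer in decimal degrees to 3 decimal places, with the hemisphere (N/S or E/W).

27.494°N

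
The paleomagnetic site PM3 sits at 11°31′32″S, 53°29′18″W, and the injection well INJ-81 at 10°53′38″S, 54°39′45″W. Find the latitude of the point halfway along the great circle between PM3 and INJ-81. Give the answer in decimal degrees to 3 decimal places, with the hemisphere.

11.210°S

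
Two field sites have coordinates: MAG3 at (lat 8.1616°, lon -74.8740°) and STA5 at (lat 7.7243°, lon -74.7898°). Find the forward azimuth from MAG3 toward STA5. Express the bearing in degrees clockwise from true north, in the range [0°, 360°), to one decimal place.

169.2°

Δλ = 0.0842°
y = sin Δλ · cos φ₂ = 0.001456
x = cos φ₁ sin φ₂ − sin φ₁ cos φ₂ cos Δλ = -0.007632
θ = atan2(y, x) = 169.1976° → 169.1976° (mod 360°)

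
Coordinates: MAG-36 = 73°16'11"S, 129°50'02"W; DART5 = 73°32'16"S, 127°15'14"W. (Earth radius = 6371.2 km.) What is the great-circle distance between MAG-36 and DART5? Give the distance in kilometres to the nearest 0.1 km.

MAG-36: φ = -73.26972°, λ = -129.83389°
DART5: φ = -73.53778°, λ = -127.25389°
Δφ = -0.2681°,  Δλ = 2.5800°
a = sin²(Δφ/2) + cos φ₁ cos φ₂ sin²(Δλ/2) = 0.000047
c = 2·arcsin(√a) = 0.013685 rad = 0.7841°
d = R·c = 6371.2 × 0.013685 = 87.2 km

87.2 km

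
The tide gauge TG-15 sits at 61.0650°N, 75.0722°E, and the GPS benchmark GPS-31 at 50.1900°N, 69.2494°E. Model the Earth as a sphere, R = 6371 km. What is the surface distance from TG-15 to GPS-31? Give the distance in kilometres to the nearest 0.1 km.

Δφ = -10.8750°,  Δλ = -5.8228°
a = sin²(Δφ/2) + cos φ₁ cos φ₂ sin²(Δλ/2) = 0.009779
c = 2·arcsin(√a) = 0.198097 rad = 11.3501°
d = R·c = 6371 × 0.198097 = 1262.1 km

1262.1 km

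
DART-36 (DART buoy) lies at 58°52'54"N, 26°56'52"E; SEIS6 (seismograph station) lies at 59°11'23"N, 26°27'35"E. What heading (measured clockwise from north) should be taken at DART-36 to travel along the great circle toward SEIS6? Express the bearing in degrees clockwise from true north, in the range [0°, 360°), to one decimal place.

321.0°

DART-36: φ = +58.88167°, λ = +26.94778°
SEIS6: φ = +59.18972°, λ = +26.45972°
Δλ = -0.4881°
y = sin Δλ · cos φ₂ = -0.004363
x = cos φ₁ sin φ₂ − sin φ₁ cos φ₂ cos Δλ = 0.005392
θ = atan2(y, x) = -38.9756° → 321.0244° (mod 360°)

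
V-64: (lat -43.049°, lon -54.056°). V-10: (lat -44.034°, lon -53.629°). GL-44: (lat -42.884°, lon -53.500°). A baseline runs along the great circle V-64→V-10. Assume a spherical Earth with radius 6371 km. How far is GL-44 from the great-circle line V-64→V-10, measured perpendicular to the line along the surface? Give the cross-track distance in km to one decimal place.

δ₁₃ = central angle V-64→GL-44 = 0.007663 rad  (haversine)
θ₁₃ = bearing V-64→GL-44 = 68.115°,  θ₁₂ = bearing V-64→V-10 = 162.702°
dₓₜ = R·arcsin(sin δ₁₃ · sin(θ₁₃ − θ₁₂)) = 6371·arcsin(0.00766·sin(-94.588°)) = -48.662 km
|dₓₜ| = 48.662 km

48.7 km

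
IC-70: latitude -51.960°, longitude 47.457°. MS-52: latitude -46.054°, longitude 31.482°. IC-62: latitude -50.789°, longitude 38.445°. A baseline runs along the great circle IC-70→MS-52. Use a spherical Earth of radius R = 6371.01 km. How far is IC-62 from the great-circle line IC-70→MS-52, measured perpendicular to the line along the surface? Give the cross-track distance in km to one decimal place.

δ₁₃ = central angle IC-70→IC-62 = 0.100219 rad  (haversine)
θ₁₃ = bearing IC-70→IC-62 = 278.212°,  θ₁₂ = bearing IC-70→MS-52 = 293.182°
dₓₜ = R·arcsin(sin δ₁₃ · sin(θ₁₃ − θ₁₂)) = 6371.01·arcsin(0.10005·sin(-14.970°)) = -164.677 km
|dₓₜ| = 164.677 km

164.7 km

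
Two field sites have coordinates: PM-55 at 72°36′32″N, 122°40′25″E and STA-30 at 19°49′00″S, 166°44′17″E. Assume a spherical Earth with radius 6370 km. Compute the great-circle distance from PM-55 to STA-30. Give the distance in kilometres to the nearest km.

10782 km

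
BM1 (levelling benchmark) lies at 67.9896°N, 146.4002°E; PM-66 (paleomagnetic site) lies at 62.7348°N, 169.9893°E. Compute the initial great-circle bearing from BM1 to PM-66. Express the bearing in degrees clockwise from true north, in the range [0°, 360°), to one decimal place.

107.0°

Δλ = 23.5891°
y = sin Δλ · cos φ₂ = 0.183324
x = cos φ₁ sin φ₂ − sin φ₁ cos φ₂ cos Δλ = -0.056095
θ = atan2(y, x) = 107.0135° → 107.0135° (mod 360°)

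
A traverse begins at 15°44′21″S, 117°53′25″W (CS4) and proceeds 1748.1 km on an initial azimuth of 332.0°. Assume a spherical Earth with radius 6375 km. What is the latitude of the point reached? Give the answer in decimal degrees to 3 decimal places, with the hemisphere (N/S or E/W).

1.776°S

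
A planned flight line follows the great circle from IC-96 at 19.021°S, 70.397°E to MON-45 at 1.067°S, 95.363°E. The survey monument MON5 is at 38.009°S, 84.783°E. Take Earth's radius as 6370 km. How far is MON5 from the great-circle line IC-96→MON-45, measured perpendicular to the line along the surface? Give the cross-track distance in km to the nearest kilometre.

2525 km

δ₁₃ = central angle IC-96→MON5 = 0.396988 rad  (haversine)
θ₁₃ = bearing IC-96→MON5 = 149.582°,  θ₁₂ = bearing IC-96→MON-45 = 56.643°
dₓₜ = R·arcsin(sin δ₁₃ · sin(θ₁₃ − θ₁₂)) = 6370·arcsin(0.38664·sin(92.938°)) = 2525.302 km
|dₓₜ| = 2525.302 km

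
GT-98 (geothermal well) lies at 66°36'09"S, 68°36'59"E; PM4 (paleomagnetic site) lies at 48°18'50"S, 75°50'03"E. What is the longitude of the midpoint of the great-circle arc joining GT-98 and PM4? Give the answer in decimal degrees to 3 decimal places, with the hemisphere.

73.137°E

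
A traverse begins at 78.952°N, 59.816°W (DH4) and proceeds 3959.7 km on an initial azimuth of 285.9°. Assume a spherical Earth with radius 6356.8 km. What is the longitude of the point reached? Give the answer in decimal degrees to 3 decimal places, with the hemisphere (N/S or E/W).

149.941°W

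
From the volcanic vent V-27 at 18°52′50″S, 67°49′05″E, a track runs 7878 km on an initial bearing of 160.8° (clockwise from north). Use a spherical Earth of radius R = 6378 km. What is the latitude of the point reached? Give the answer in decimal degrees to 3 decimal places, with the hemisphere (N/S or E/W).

V-27: φ = -18.88056°, λ = +67.81806°
δ = d/R = 7878/6378 = 1.235183 rad
φ₂ = arcsin(sin φ₁ cos δ + cos φ₁ sin δ cos θ)
   = arcsin(-0.32360·0.32935 + 0.94620·0.94421·-0.94438) = -71.85787°
λ₂ = λ₁ + atan2(sin θ sin δ cos φ₁, cos δ − sin φ₁ sin φ₂) = 153.56717°

71.858°S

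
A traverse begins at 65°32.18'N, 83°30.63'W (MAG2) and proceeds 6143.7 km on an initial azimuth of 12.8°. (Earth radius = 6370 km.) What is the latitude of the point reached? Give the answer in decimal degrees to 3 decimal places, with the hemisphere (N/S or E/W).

58.270°N

MAG2: φ = +65.53633°, λ = -83.51050°
δ = d/R = 6143.7/6370 = 0.964474 rad
φ₂ = arcsin(sin φ₁ cos δ + cos φ₁ sin δ cos θ)
   = arcsin(0.91022·0.56985 + 0.41412·0.82175·0.97515) = 58.26973°
λ₂ = λ₁ + atan2(sin θ sin δ cos φ₁, cos δ − sin φ₁ sin φ₂) = 76.23636°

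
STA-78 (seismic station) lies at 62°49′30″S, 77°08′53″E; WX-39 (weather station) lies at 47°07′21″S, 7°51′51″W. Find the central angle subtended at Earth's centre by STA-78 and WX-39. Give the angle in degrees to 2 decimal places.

47.24°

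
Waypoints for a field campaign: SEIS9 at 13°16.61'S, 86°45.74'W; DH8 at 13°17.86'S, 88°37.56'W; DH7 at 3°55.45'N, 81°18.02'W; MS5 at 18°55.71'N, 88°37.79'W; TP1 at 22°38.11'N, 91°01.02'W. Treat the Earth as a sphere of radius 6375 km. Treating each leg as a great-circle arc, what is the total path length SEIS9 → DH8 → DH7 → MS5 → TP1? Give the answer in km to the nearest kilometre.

SEIS9: φ = -13.27683°, λ = -86.76233°
DH8: φ = -13.29767°, λ = -88.62600°
DH7: φ = +3.92417°, λ = -81.30033°
MS5: φ = +18.92850°, λ = -88.62983°
TP1: φ = +22.63517°, λ = -91.01700°
SEIS9→DH8: c = 0.031658 rad, d = 201.82 km
DH8→DH7: c = 0.326282 rad, d = 2080.05 km
DH7→MS5: c = 0.290170 rad, d = 1849.84 km
MS5→TP1: c = 0.075510 rad, d = 481.38 km
Total = 201.82 + 2080.05 + 1849.84 + 481.38 = 4613.09 km

4613 km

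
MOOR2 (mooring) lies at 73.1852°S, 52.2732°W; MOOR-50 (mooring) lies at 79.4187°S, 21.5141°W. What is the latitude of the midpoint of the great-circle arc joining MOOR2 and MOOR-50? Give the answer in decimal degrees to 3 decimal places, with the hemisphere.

76.751°S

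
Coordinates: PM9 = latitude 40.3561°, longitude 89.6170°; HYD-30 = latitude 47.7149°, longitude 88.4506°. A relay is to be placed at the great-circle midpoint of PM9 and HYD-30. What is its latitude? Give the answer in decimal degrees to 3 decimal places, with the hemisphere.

Bx = cos φ₂ cos Δλ = 0.672681,  By = cos φ₂ sin Δλ = -0.013696
φₘ = atan2(sin φ₁ + sin φ₂, √((cos φ₁ + Bx)² + By²)) = 44.03698°
λₘ = λ₁ + atan2(By, cos φ₁ + Bx) = 89.07006°

44.037°N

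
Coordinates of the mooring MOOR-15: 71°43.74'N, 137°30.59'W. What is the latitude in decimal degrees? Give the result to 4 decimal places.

71.7290°N

71° + 43.74′/60 = 71 + 0.72900 = 71.7290°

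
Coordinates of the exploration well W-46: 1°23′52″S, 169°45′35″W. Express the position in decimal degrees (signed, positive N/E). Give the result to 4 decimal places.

-1.3978°, -169.7597°

lat: 1.3978° S → -1.3978°
lon: 169.7597° W → -169.7597°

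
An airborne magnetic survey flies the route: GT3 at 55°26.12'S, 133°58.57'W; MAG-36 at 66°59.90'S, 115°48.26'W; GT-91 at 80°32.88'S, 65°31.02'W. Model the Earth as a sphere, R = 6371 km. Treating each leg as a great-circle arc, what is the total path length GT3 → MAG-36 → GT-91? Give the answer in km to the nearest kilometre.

3643 km

GT3: φ = -55.43533°, λ = -133.97617°
MAG-36: φ = -66.99833°, λ = -115.80433°
GT-91: φ = -80.54800°, λ = -65.51700°
GT3→MAG-36: c = 0.251066 rad, d = 1599.54 km
MAG-36→GT-91: c = 0.320755 rad, d = 2043.53 km
Total = 1599.54 + 2043.53 = 3643.07 km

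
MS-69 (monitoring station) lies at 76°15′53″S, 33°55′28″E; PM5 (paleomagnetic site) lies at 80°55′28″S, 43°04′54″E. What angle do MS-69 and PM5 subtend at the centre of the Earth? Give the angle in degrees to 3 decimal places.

4.985°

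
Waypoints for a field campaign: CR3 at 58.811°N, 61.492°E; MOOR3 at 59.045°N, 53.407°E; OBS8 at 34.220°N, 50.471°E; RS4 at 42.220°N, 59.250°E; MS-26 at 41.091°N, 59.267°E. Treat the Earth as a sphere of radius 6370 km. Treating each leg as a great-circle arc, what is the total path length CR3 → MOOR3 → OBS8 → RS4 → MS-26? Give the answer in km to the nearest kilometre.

4531 km

CR3→MOOR3: c = 0.072899 rad, d = 464.36 km
MOOR3→OBS8: c = 0.434606 rad, d = 2768.44 km
OBS8→RS4: c = 0.184141 rad, d = 1172.98 km
RS4→MS-26: c = 0.019706 rad, d = 125.53 km
Total = 464.36 + 2768.44 + 1172.98 + 125.53 = 4531.31 km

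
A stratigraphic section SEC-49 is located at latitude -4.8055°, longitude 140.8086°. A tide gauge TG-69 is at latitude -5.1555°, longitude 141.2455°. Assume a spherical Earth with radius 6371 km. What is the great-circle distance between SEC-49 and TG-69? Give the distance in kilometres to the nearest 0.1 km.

62.1 km

Δφ = -0.3500°,  Δλ = 0.4369°
a = sin²(Δφ/2) + cos φ₁ cos φ₂ sin²(Δλ/2) = 0.000024
c = 2·arcsin(√a) = 0.009748 rad = 0.5585°
d = R·c = 6371 × 0.009748 = 62.1 km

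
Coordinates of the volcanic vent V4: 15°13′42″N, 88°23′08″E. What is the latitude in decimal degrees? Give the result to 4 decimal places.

15° + 13′/60 + 42″/3600 = 15 + 0.21667 + 0.01167 = 15.2283°

15.2283°N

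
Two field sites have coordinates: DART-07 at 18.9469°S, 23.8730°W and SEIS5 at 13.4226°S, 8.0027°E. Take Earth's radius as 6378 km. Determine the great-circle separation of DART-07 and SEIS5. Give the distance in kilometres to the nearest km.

Δφ = 5.5243°,  Δλ = 31.8757°
a = sin²(Δφ/2) + cos φ₁ cos φ₂ sin²(Δλ/2) = 0.071691
c = 2·arcsin(√a) = 0.542118 rad = 31.0611°
d = R·c = 6378 × 0.542118 = 3457.6 km

3458 km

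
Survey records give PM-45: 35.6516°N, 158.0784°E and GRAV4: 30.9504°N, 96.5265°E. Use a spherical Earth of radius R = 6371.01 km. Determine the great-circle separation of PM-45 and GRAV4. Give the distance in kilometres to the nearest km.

5651 km

Δφ = -4.7012°,  Δλ = -61.5519°
a = sin²(Δφ/2) + cos φ₁ cos φ₂ sin²(Δλ/2) = 0.184137
c = 2·arcsin(√a) = 0.887019 rad = 50.8225°
d = R·c = 6371.01 × 0.887019 = 5651.2 km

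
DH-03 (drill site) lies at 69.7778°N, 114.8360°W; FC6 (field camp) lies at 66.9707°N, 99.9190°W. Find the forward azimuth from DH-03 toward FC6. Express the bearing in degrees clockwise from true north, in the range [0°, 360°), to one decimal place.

Δλ = 14.9170°
y = sin Δλ · cos φ₂ = 0.100703
x = cos φ₁ sin φ₂ − sin φ₁ cos φ₂ cos Δλ = -0.036603
θ = atan2(y, x) = 109.9747° → 109.9747° (mod 360°)

110.0°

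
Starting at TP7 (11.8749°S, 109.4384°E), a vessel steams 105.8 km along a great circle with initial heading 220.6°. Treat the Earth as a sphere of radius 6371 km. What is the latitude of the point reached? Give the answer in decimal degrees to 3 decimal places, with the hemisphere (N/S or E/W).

δ = d/R = 105.8/6371 = 0.016606 rad
φ₂ = arcsin(sin φ₁ cos δ + cos φ₁ sin δ cos θ)
   = arcsin(-0.20578·0.99986 + 0.97860·0.01661·-0.75927) = -12.59661°
λ₂ = λ₁ + atan2(sin θ sin δ cos φ₁, cos δ − sin φ₁ sin φ₂) = 108.80394°

12.597°S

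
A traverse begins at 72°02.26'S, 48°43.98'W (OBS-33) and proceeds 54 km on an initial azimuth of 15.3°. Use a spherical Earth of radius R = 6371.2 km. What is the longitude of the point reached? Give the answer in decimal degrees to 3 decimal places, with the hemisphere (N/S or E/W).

OBS-33: φ = -72.03767°, λ = -48.73300°
δ = d/R = 54/6371.2 = 0.008476 rad
φ₂ = arcsin(sin φ₁ cos δ + cos φ₁ sin δ cos θ)
   = arcsin(-0.95126·0.99996 + 0.30839·0.00848·0.96456) = -71.56883°
λ₂ = λ₁ + atan2(sin θ sin δ cos φ₁, cos δ − sin φ₁ sin φ₂) = -48.32770°

48.328°W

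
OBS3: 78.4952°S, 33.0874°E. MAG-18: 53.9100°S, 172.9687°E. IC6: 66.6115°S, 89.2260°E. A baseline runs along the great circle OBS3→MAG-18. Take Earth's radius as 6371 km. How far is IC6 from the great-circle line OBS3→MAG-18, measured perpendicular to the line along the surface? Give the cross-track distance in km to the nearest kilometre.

1920 km

δ₁₃ = central angle OBS3→IC6 = 0.337734 rad  (haversine)
θ₁₃ = bearing OBS3→IC6 = 84.167°,  θ₁₂ = bearing OBS3→MAG-18 = 147.793°
dₓₜ = R·arcsin(sin δ₁₃ · sin(θ₁₃ − θ₁₂)) = 6371·arcsin(0.33135·sin(-63.626°)) = -1920.241 km
|dₓₜ| = 1920.241 km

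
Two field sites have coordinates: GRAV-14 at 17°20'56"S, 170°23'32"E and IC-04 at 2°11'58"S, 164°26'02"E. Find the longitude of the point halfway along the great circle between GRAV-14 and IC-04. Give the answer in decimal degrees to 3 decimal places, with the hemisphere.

GRAV-14: φ = -17.34889°, λ = +170.39222°
IC-04: φ = -2.19944°, λ = +164.43389°
Bx = cos φ₂ cos Δλ = 0.993865,  By = cos φ₂ sin Δλ = -0.103729
φₘ = atan2(sin φ₁ + sin φ₂, √((cos φ₁ + Bx)² + By²)) = -9.78713°
λₘ = λ₁ + atan2(By, cos φ₁ + Bx) = 167.34475°

167.345°E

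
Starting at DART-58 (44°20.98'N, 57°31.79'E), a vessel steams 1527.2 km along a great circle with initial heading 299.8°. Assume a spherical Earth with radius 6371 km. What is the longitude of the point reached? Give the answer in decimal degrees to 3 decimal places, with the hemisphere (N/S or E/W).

38.929°E

DART-58: φ = +44.34967°, λ = +57.52983°
δ = d/R = 1527.2/6371 = 0.239711 rad
φ₂ = arcsin(sin φ₁ cos δ + cos φ₁ sin δ cos θ)
   = arcsin(0.69904·0.97141 + 0.71509·0.23742·0.49697) = 49.76686°
λ₂ = λ₁ + atan2(sin θ sin δ cos φ₁, cos δ − sin φ₁ sin φ₂) = 38.92880°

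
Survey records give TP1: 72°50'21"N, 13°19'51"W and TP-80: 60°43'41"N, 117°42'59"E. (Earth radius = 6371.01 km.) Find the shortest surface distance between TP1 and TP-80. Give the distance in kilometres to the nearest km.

TP1: φ = +72.83917°, λ = -13.33083°
TP-80: φ = +60.72806°, λ = +117.71639°
Δφ = -12.1111°,  Δλ = 131.0472°
a = sin²(Δφ/2) + cos φ₁ cos φ₂ sin²(Δλ/2) = 0.130632
c = 2·arcsin(√a) = 0.739604 rad = 42.3762°
d = R·c = 6371.01 × 0.739604 = 4712.0 km

4712 km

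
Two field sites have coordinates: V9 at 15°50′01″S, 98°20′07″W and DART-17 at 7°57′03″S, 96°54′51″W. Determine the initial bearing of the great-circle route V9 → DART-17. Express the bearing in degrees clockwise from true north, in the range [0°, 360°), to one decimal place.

10.2°

V9: φ = -15.83361°, λ = -98.33528°
DART-17: φ = -7.95083°, λ = -96.91417°
Δλ = 1.4211°
y = sin Δλ · cos φ₂ = 0.024562
x = cos φ₁ sin φ₂ − sin φ₁ cos φ₂ cos Δλ = 0.137064
θ = atan2(y, x) = 10.1597° → 10.1597° (mod 360°)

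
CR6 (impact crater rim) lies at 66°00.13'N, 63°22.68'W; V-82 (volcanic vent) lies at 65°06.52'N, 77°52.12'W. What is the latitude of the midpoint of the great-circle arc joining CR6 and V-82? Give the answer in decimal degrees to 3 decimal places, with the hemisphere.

65.728°N

CR6: φ = +66.00217°, λ = -63.37800°
V-82: φ = +65.10867°, λ = -77.86867°
Bx = cos φ₂ cos Δλ = 0.407509,  By = cos φ₂ sin Δλ = -0.105318
φₘ = atan2(sin φ₁ + sin φ₂, √((cos φ₁ + Bx)² + By²)) = 65.72795°
λₘ = λ₁ + atan2(By, cos φ₁ + Bx) = -70.74828°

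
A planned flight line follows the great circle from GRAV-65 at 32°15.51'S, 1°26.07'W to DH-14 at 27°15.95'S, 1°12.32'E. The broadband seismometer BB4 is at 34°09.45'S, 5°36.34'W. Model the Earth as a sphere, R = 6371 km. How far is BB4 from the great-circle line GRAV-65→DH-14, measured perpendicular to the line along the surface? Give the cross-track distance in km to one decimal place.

GRAV-65: φ = -32.25850°, λ = -1.43450°
DH-14: φ = -27.26583°, λ = +1.20533°
BB4: φ = -34.15750°, λ = -5.60567°
δ₁₃ = central angle GRAV-65→BB4 = 0.069336 rad  (haversine)
θ₁₃ = bearing GRAV-65→BB4 = 240.317°,  θ₁₂ = bearing GRAV-65→DH-14 = 25.322°
dₓₜ = R·arcsin(sin δ₁₃ · sin(θ₁₃ − θ₁₂)) = 6371·arcsin(0.06928·sin(214.995°)) = -253.205 km
|dₓₜ| = 253.205 km

253.2 km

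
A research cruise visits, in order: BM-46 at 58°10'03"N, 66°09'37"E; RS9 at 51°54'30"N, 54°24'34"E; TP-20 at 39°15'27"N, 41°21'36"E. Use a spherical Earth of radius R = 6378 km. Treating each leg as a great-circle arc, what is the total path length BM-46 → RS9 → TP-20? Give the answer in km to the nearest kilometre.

2752 km

BM-46: φ = +58.16750°, λ = +66.16028°
RS9: φ = +51.90833°, λ = +54.40944°
TP-20: φ = +39.25750°, λ = +41.36000°
BM-46→RS9: c = 0.160048 rad, d = 1020.79 km
RS9→TP-20: c = 0.271436 rad, d = 1731.22 km
Total = 1020.79 + 1731.22 = 2752.01 km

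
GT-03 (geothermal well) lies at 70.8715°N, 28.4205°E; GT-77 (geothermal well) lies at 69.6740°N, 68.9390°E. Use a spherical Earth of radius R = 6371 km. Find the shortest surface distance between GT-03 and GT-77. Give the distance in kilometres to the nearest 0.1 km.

1498.0 km

Δφ = -1.1975°,  Δλ = 40.5185°
a = sin²(Δφ/2) + cos φ₁ cos φ₂ sin²(Δλ/2) = 0.013757
c = 2·arcsin(√a) = 0.235123 rad = 13.4716°
d = R·c = 6371 × 0.235123 = 1498.0 km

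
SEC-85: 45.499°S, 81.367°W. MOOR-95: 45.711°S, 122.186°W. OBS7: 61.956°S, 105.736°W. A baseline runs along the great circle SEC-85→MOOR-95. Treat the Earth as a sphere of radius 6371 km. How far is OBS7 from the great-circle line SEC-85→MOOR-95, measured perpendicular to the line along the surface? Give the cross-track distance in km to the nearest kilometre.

1616 km

δ₁₃ = central angle SEC-85→OBS7 = 0.377272 rad  (haversine)
θ₁₃ = bearing SEC-85→OBS7 = 211.776°,  θ₁₂ = bearing SEC-85→MOOR-95 = 254.704°
dₓₜ = R·arcsin(sin δ₁₃ · sin(θ₁₃ − θ₁₂)) = 6371·arcsin(0.36839·sin(-42.929°)) = -1615.764 km
|dₓₜ| = 1615.764 km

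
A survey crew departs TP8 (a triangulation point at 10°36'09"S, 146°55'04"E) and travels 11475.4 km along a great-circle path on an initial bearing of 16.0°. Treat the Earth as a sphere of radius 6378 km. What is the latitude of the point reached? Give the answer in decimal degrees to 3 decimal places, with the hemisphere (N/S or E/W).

74.148°N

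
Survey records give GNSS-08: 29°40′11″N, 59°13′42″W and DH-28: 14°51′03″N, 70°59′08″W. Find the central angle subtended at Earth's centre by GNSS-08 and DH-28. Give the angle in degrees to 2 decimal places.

18.36°

GNSS-08: φ = +29.66972°, λ = -59.22833°
DH-28: φ = +14.85083°, λ = -70.98556°
Δφ = -14.8189°,  Δλ = -11.7572°
a = sin²(Δφ/2) + cos φ₁ cos φ₂ sin²(Δλ/2) = 0.025441
c = 2·arcsin(√a) = 0.320371 rad = 18.3559°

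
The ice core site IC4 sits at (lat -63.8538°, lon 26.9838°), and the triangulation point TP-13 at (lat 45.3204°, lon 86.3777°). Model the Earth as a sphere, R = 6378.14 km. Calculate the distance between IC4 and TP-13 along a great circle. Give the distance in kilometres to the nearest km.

Δφ = 109.1742°,  Δλ = 59.3939°
a = sin²(Δφ/2) + cos φ₁ cos φ₂ sin²(Δλ/2) = 0.740268
c = 2·arcsin(√a) = 2.072062 rad = 118.7204°
d = R·c = 6378.14 × 2.072062 = 13215.9 km

13216 km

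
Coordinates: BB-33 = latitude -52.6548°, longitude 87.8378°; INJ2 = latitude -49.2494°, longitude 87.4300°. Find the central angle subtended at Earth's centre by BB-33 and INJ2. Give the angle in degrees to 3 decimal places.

Δφ = 3.4054°,  Δλ = -0.4078°
a = sin²(Δφ/2) + cos φ₁ cos φ₂ sin²(Δλ/2) = 0.000888
c = 2·arcsin(√a) = 0.059604 rad = 3.4151°

3.415°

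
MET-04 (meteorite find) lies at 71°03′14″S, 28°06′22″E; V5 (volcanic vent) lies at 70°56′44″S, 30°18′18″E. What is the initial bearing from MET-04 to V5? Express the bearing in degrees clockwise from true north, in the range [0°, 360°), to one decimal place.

82.4°

MET-04: φ = -71.05389°, λ = +28.10611°
V5: φ = -70.94556°, λ = +30.30500°
Δλ = 2.1989°
y = sin Δλ · cos φ₂ = 0.012526
x = cos φ₁ sin φ₂ − sin φ₁ cos φ₂ cos Δλ = 0.001663
θ = atan2(y, x) = 82.4356° → 82.4356° (mod 360°)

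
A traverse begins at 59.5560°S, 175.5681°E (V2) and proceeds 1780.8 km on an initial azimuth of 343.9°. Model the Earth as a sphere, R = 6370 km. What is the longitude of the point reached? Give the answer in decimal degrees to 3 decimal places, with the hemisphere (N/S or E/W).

δ = d/R = 1780.8/6370 = 0.279560 rad
φ₂ = arcsin(sin φ₁ cos δ + cos φ₁ sin δ cos θ)
   = arcsin(-0.86212·0.96118 + 0.50670·0.27593·0.96078) = -43.97336°
λ₂ = λ₁ + atan2(sin θ sin δ cos φ₁, cos δ − sin φ₁ sin φ₂) = 169.46442°

169.464°E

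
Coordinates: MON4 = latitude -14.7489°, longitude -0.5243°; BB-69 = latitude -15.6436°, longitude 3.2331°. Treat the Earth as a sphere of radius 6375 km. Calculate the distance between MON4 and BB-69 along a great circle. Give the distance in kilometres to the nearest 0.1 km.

Δφ = -0.8947°,  Δλ = 3.7574°
a = sin²(Δφ/2) + cos φ₁ cos φ₂ sin²(Δλ/2) = 0.001062
c = 2·arcsin(√a) = 0.065182 rad = 3.7347°
d = R·c = 6375 × 0.065182 = 415.5 km

415.5 km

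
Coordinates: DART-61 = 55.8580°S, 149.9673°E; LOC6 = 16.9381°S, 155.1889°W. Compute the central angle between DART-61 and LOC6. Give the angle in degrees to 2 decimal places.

Δφ = 38.9199°,  Δλ = 54.8438°
a = sin²(Δφ/2) + cos φ₁ cos φ₂ sin²(Δλ/2) = 0.224862
c = 2·arcsin(√a) = 0.988101 rad = 56.6140°

56.61°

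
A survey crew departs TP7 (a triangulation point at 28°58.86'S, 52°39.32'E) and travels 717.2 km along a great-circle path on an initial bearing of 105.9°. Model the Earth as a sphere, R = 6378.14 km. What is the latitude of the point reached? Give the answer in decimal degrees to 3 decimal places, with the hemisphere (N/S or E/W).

30.554°S

TP7: φ = -28.98100°, λ = +52.65533°
δ = d/R = 717.2/6378.14 = 0.112447 rad
φ₂ = arcsin(sin φ₁ cos δ + cos φ₁ sin δ cos θ)
   = arcsin(-0.48452·0.99368 + 0.87478·0.11221·-0.27396) = -30.55406°
λ₂ = λ₁ + atan2(sin θ sin δ cos φ₁, cos δ − sin φ₁ sin φ₂) = 59.85440°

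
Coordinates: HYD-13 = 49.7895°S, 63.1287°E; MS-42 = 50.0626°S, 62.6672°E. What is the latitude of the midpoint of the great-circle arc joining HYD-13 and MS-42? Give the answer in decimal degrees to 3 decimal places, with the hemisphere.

Bx = cos φ₂ cos Δλ = 0.641929,  By = cos φ₂ sin Δλ = -0.005171
φₘ = atan2(sin φ₁ + sin φ₂, √((cos φ₁ + Bx)² + By²)) = -49.92628°
λₘ = λ₁ + atan2(By, cos φ₁ + Bx) = 62.89860°

49.926°S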